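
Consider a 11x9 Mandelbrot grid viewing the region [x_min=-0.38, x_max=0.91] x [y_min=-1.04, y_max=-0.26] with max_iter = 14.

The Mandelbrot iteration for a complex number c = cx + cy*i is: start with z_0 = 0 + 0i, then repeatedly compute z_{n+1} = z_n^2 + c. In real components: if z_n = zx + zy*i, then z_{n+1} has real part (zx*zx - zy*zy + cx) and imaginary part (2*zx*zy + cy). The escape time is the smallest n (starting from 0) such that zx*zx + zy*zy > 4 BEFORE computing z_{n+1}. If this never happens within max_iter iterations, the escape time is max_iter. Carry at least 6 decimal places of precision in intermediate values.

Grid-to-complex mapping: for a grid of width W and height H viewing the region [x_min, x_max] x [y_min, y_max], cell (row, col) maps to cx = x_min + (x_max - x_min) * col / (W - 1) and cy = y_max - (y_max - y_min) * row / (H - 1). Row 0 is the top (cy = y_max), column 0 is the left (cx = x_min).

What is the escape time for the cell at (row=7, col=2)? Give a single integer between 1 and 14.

z_0 = 0 + 0i, c = -0.1220 + -0.9425i
Iter 1: z = -0.1220 + -0.9425i, |z|^2 = 0.9032
Iter 2: z = -0.9954 + -0.7125i, |z|^2 = 1.4986
Iter 3: z = 0.3612 + 0.4760i, |z|^2 = 0.3571
Iter 4: z = -0.2182 + -0.5986i, |z|^2 = 0.4060
Iter 5: z = -0.4328 + -0.6813i, |z|^2 = 0.6514
Iter 6: z = -0.3989 + -0.3528i, |z|^2 = 0.2836
Iter 7: z = -0.0874 + -0.6611i, |z|^2 = 0.4446
Iter 8: z = -0.5514 + -0.8270i, |z|^2 = 0.9879
Iter 9: z = -0.5019 + -0.0306i, |z|^2 = 0.2528
Iter 10: z = 0.1289 + -0.9118i, |z|^2 = 0.8480
Iter 11: z = -0.9367 + -1.1776i, |z|^2 = 2.2643
Iter 12: z = -0.6313 + 1.2638i, |z|^2 = 1.9958
Iter 13: z = -1.3206 + -2.5383i, |z|^2 = 8.1868
Escaped at iteration 13

Answer: 13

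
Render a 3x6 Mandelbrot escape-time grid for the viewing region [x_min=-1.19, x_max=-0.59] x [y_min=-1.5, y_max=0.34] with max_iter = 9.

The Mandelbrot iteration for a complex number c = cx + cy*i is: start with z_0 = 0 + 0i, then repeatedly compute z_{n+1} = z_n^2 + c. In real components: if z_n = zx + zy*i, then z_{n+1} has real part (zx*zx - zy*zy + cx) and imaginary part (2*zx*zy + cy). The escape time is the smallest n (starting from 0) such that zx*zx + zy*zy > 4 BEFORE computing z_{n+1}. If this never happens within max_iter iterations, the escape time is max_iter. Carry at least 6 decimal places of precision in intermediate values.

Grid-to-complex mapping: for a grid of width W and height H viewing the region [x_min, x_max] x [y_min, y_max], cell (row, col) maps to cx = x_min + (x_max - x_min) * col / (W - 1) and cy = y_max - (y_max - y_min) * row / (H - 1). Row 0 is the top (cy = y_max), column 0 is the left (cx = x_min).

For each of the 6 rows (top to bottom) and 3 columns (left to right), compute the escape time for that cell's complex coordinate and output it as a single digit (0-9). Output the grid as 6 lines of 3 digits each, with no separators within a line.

Answer: 989
999
779
345
333
222

Derivation:
(row=0, col=0): c = -1.1900 + 0.3400i → escape time 9
(row=0, col=1): c = -0.8900 + 0.3400i → escape time 8
(row=0, col=2): c = -0.5900 + 0.3400i → escape time 9
(row=1, col=0): c = -1.1900 + -0.0280i → escape time 9
(row=1, col=1): c = -0.8900 + -0.0280i → escape time 9
(row=1, col=2): c = -0.5900 + -0.0280i → escape time 9
(row=2, col=0): c = -1.1900 + -0.3960i → escape time 7
(row=2, col=1): c = -0.8900 + -0.3960i → escape time 7
(row=2, col=2): c = -0.5900 + -0.3960i → escape time 9
(row=3, col=0): c = -1.1900 + -0.7640i → escape time 3
(row=3, col=1): c = -0.8900 + -0.7640i → escape time 4
(row=3, col=2): c = -0.5900 + -0.7640i → escape time 5
(row=4, col=0): c = -1.1900 + -1.1320i → escape time 3
(row=4, col=1): c = -0.8900 + -1.1320i → escape time 3
(row=4, col=2): c = -0.5900 + -1.1320i → escape time 3
(row=5, col=0): c = -1.1900 + -1.5000i → escape time 2
(row=5, col=1): c = -0.8900 + -1.5000i → escape time 2
(row=5, col=2): c = -0.5900 + -1.5000i → escape time 2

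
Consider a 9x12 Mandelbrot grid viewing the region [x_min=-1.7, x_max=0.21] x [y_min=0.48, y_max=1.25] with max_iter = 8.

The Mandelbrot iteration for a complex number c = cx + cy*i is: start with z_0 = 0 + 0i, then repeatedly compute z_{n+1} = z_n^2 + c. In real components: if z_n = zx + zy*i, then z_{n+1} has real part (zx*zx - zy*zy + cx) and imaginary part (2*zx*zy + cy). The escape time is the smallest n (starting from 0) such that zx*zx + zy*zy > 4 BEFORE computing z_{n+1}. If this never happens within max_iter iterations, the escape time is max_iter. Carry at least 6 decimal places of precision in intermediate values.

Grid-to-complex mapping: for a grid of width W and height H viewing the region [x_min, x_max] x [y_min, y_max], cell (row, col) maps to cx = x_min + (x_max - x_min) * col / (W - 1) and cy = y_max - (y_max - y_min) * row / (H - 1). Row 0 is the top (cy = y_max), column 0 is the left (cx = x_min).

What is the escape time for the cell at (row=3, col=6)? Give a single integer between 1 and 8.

Answer: 5

Derivation:
z_0 = 0 + 0i, c = -0.2675 + 1.0400i
Iter 1: z = -0.2675 + 1.0400i, |z|^2 = 1.1532
Iter 2: z = -1.2775 + 0.4836i, |z|^2 = 1.8660
Iter 3: z = 1.1307 + -0.1956i, |z|^2 = 1.3169
Iter 4: z = 0.9728 + 0.5976i, |z|^2 = 1.3035
Iter 5: z = 0.3218 + 2.2026i, |z|^2 = 4.9552
Escaped at iteration 5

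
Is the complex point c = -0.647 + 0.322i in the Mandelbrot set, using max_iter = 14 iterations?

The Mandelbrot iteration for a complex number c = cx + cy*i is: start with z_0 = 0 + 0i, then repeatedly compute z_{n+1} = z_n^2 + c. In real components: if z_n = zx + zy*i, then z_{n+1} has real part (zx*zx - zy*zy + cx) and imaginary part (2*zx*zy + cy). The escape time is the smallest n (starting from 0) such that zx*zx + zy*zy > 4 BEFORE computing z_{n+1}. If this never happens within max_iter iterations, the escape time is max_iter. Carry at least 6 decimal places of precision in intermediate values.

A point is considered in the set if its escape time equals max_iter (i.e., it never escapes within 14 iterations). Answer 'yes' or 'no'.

z_0 = 0 + 0i, c = -0.6470 + 0.3220i
Iter 1: z = -0.6470 + 0.3220i, |z|^2 = 0.5223
Iter 2: z = -0.3321 + -0.0947i, |z|^2 = 0.1192
Iter 3: z = -0.5457 + 0.3849i, |z|^2 = 0.4459
Iter 4: z = -0.4974 + -0.0980i, |z|^2 = 0.2570
Iter 5: z = -0.4093 + 0.4195i, |z|^2 = 0.3435
Iter 6: z = -0.6555 + -0.0214i, |z|^2 = 0.4302
Iter 7: z = -0.2178 + 0.3500i, |z|^2 = 0.1699
Iter 8: z = -0.7221 + 0.1696i, |z|^2 = 0.5502
Iter 9: z = -0.1543 + 0.0771i, |z|^2 = 0.0298
Iter 10: z = -0.6291 + 0.2982i, |z|^2 = 0.4847
Iter 11: z = -0.3401 + -0.0532i, |z|^2 = 0.1185
Iter 12: z = -0.5342 + 0.3582i, |z|^2 = 0.4136
Iter 13: z = -0.4900 + -0.0607i, |z|^2 = 0.2438
Did not escape in 14 iterations → in set

Answer: yes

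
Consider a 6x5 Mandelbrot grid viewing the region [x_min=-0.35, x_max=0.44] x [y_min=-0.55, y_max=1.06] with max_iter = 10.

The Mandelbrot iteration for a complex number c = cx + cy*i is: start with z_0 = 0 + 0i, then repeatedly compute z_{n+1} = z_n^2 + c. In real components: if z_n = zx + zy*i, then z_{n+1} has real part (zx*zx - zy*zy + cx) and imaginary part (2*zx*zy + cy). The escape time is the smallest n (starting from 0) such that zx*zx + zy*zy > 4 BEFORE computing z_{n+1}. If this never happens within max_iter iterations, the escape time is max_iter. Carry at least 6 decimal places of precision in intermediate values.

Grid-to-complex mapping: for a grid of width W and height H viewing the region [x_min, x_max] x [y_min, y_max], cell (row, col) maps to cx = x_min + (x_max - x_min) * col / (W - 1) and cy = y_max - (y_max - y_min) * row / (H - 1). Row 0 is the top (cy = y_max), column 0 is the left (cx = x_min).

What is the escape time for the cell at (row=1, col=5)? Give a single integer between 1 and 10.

z_0 = 0 + 0i, c = 0.4400 + 0.6575i
Iter 1: z = 0.4400 + 0.6575i, |z|^2 = 0.6259
Iter 2: z = 0.2013 + 1.2361i, |z|^2 = 1.5685
Iter 3: z = -1.0474 + 1.1551i, |z|^2 = 2.4314
Iter 4: z = 0.2028 + -1.7623i, |z|^2 = 3.1469
Iter 5: z = -2.6247 + -0.0571i, |z|^2 = 6.8925
Escaped at iteration 5

Answer: 5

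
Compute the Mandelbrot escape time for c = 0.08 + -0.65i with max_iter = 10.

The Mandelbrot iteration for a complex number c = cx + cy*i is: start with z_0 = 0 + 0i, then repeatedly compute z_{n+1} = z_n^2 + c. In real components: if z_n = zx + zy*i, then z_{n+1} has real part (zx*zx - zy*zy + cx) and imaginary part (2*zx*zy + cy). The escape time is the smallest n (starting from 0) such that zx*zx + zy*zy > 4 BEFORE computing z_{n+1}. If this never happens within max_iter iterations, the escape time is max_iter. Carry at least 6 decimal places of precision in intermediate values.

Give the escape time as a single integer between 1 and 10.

z_0 = 0 + 0i, c = 0.0800 + -0.6500i
Iter 1: z = 0.0800 + -0.6500i, |z|^2 = 0.4289
Iter 2: z = -0.3361 + -0.7540i, |z|^2 = 0.6815
Iter 3: z = -0.3756 + -0.1432i, |z|^2 = 0.1615
Iter 4: z = 0.2005 + -0.5425i, |z|^2 = 0.3345
Iter 5: z = -0.1741 + -0.8676i, |z|^2 = 0.7830
Iter 6: z = -0.6424 + -0.3480i, |z|^2 = 0.5338
Iter 7: z = 0.3716 + -0.2029i, |z|^2 = 0.1792
Iter 8: z = 0.1769 + -0.8008i, |z|^2 = 0.6726
Iter 9: z = -0.5300 + -0.9333i, |z|^2 = 1.1520

Answer: 10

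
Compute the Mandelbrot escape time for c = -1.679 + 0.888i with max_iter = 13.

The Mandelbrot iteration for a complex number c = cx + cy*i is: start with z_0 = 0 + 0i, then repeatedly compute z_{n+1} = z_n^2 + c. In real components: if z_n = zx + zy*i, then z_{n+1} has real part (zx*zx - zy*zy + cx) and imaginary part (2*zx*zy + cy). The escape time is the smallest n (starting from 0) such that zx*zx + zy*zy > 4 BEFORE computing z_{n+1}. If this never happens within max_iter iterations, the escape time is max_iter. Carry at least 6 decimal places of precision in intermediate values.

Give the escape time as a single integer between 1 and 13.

Answer: 2

Derivation:
z_0 = 0 + 0i, c = -1.6790 + 0.8880i
Iter 1: z = -1.6790 + 0.8880i, |z|^2 = 3.6076
Iter 2: z = 0.3515 + -2.0939i, |z|^2 = 4.5080
Escaped at iteration 2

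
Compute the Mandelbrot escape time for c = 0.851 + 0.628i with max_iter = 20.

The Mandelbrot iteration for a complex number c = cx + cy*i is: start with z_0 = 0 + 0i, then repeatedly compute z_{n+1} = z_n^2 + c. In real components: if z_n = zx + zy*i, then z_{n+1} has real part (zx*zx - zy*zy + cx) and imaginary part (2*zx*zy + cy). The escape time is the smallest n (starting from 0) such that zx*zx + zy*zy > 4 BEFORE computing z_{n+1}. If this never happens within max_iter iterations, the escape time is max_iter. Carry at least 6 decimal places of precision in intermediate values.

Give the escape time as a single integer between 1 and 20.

Answer: 2

Derivation:
z_0 = 0 + 0i, c = 0.8510 + 0.6280i
Iter 1: z = 0.8510 + 0.6280i, |z|^2 = 1.1186
Iter 2: z = 1.1808 + 1.6969i, |z|^2 = 4.2736
Escaped at iteration 2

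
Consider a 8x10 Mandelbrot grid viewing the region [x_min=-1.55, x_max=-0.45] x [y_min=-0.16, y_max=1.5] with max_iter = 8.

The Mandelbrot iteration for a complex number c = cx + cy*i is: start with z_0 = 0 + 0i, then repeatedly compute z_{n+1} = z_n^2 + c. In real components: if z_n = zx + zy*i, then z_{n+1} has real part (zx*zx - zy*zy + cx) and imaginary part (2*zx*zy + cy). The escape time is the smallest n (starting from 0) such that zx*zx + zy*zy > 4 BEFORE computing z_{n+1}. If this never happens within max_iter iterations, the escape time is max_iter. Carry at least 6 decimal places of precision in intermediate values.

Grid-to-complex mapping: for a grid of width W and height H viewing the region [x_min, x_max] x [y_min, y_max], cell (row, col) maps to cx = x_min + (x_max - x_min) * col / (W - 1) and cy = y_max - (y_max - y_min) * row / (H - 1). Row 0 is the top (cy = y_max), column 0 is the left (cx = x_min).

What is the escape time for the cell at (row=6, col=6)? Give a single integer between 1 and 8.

z_0 = 0 + 0i, c = -0.6071 + 0.3933i
Iter 1: z = -0.6071 + 0.3933i, |z|^2 = 0.5233
Iter 2: z = -0.3932 + -0.0843i, |z|^2 = 0.1617
Iter 3: z = -0.4596 + 0.4596i, |z|^2 = 0.4225
Iter 4: z = -0.6071 + -0.0292i, |z|^2 = 0.3695
Iter 5: z = -0.2394 + 0.4287i, |z|^2 = 0.2411
Iter 6: z = -0.7337 + 0.1881i, |z|^2 = 0.5736
Iter 7: z = -0.1042 + 0.1174i, |z|^2 = 0.0246

Answer: 8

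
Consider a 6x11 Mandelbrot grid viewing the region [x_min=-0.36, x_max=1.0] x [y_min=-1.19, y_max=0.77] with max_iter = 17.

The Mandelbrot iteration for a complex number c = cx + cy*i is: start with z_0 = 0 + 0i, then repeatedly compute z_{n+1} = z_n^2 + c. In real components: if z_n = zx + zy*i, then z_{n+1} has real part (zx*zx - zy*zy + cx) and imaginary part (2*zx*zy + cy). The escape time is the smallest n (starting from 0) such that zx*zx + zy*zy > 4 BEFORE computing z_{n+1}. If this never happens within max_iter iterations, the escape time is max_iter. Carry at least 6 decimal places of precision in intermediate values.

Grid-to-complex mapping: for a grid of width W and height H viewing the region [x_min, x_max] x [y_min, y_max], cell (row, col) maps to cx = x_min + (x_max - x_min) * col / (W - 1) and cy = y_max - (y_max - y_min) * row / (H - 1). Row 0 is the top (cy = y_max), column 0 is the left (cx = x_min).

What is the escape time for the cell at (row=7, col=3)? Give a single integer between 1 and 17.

Answer: 5

Derivation:
z_0 = 0 + 0i, c = 0.4560 + -0.6020i
Iter 1: z = 0.4560 + -0.6020i, |z|^2 = 0.5703
Iter 2: z = 0.3015 + -1.1510i, |z|^2 = 1.4158
Iter 3: z = -0.7779 + -1.2961i, |z|^2 = 2.2852
Iter 4: z = -0.6188 + 1.4146i, |z|^2 = 2.3841
Iter 5: z = -1.1623 + -2.3527i, |z|^2 = 6.8862
Escaped at iteration 5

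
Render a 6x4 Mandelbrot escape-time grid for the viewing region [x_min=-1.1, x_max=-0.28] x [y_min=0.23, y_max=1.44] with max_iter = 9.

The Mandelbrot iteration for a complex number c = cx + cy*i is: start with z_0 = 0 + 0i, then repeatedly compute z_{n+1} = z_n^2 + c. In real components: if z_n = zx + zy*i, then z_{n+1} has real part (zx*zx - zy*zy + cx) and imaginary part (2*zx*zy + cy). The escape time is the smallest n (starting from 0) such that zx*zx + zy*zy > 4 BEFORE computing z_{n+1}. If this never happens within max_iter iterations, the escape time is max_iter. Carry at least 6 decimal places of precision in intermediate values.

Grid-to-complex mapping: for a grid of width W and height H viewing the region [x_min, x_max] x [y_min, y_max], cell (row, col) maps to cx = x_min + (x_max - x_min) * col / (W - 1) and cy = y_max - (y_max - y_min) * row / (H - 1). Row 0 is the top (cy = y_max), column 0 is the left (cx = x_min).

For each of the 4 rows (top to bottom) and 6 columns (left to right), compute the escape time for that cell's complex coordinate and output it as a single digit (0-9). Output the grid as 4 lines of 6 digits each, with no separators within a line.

(row=0, col=0): c = -1.1000 + 1.4400i → escape time 2
(row=0, col=1): c = -0.9360 + 1.4400i → escape time 2
(row=0, col=2): c = -0.7720 + 1.4400i → escape time 2
(row=0, col=3): c = -0.6080 + 1.4400i → escape time 2
(row=0, col=4): c = -0.4440 + 1.4400i → escape time 2
(row=0, col=5): c = -0.2800 + 1.4400i → escape time 2
(row=1, col=0): c = -1.1000 + 1.0367i → escape time 3
(row=1, col=1): c = -0.9360 + 1.0367i → escape time 3
(row=1, col=2): c = -0.7720 + 1.0367i → escape time 3
(row=1, col=3): c = -0.6080 + 1.0367i → escape time 4
(row=1, col=4): c = -0.4440 + 1.0367i → escape time 4
(row=1, col=5): c = -0.2800 + 1.0367i → escape time 5
(row=2, col=0): c = -1.1000 + 0.6333i → escape time 4
(row=2, col=1): c = -0.9360 + 0.6333i → escape time 4
(row=2, col=2): c = -0.7720 + 0.6333i → escape time 5
(row=2, col=3): c = -0.6080 + 0.6333i → escape time 9
(row=2, col=4): c = -0.4440 + 0.6333i → escape time 9
(row=2, col=5): c = -0.2800 + 0.6333i → escape time 9
(row=3, col=0): c = -1.1000 + 0.2300i → escape time 9
(row=3, col=1): c = -0.9360 + 0.2300i → escape time 9
(row=3, col=2): c = -0.7720 + 0.2300i → escape time 9
(row=3, col=3): c = -0.6080 + 0.2300i → escape time 9
(row=3, col=4): c = -0.4440 + 0.2300i → escape time 9
(row=3, col=5): c = -0.2800 + 0.2300i → escape time 9

Answer: 222222
333445
445999
999999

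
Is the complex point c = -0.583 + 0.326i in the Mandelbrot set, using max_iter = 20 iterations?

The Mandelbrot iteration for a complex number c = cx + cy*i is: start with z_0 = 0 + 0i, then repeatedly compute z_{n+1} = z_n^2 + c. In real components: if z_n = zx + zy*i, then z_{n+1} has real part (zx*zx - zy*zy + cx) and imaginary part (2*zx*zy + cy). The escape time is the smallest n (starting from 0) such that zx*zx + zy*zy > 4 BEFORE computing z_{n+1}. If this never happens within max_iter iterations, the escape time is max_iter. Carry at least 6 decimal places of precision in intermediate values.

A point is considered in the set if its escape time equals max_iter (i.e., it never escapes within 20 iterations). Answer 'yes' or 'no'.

z_0 = 0 + 0i, c = -0.5830 + 0.3260i
Iter 1: z = -0.5830 + 0.3260i, |z|^2 = 0.4462
Iter 2: z = -0.3494 + -0.0541i, |z|^2 = 0.1250
Iter 3: z = -0.4639 + 0.3638i, |z|^2 = 0.3475
Iter 4: z = -0.5002 + -0.0115i, |z|^2 = 0.2503
Iter 5: z = -0.3329 + 0.3375i, |z|^2 = 0.2248
Iter 6: z = -0.5861 + 0.1013i, |z|^2 = 0.3537
Iter 7: z = -0.2498 + 0.2073i, |z|^2 = 0.1054
Iter 8: z = -0.5636 + 0.2224i, |z|^2 = 0.3671
Iter 9: z = -0.3148 + 0.0753i, |z|^2 = 0.1048
Iter 10: z = -0.4895 + 0.2786i, |z|^2 = 0.3173
Iter 11: z = -0.4210 + 0.0532i, |z|^2 = 0.1800
Iter 12: z = -0.4086 + 0.2812i, |z|^2 = 0.2460
Iter 13: z = -0.4951 + 0.0962i, |z|^2 = 0.2544
Iter 14: z = -0.3471 + 0.2307i, |z|^2 = 0.1737
Iter 15: z = -0.5157 + 0.1658i, |z|^2 = 0.2935
Iter 16: z = -0.3445 + 0.1550i, |z|^2 = 0.1427
Iter 17: z = -0.4883 + 0.2192i, |z|^2 = 0.2865
Iter 18: z = -0.3926 + 0.1119i, |z|^2 = 0.1666
Iter 19: z = -0.4414 + 0.2381i, |z|^2 = 0.2515
Did not escape in 20 iterations → in set

Answer: yes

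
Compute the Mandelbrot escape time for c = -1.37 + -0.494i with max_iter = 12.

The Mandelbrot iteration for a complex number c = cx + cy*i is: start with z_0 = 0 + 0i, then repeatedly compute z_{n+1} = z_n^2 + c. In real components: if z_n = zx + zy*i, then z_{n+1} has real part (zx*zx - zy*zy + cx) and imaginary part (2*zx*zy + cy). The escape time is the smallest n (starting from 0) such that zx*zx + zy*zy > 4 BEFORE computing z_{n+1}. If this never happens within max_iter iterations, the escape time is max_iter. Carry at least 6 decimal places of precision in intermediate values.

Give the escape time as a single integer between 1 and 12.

z_0 = 0 + 0i, c = -1.3700 + -0.4940i
Iter 1: z = -1.3700 + -0.4940i, |z|^2 = 2.1209
Iter 2: z = 0.2629 + 0.8596i, |z|^2 = 0.8079
Iter 3: z = -2.0397 + -0.0421i, |z|^2 = 4.1623
Escaped at iteration 3

Answer: 3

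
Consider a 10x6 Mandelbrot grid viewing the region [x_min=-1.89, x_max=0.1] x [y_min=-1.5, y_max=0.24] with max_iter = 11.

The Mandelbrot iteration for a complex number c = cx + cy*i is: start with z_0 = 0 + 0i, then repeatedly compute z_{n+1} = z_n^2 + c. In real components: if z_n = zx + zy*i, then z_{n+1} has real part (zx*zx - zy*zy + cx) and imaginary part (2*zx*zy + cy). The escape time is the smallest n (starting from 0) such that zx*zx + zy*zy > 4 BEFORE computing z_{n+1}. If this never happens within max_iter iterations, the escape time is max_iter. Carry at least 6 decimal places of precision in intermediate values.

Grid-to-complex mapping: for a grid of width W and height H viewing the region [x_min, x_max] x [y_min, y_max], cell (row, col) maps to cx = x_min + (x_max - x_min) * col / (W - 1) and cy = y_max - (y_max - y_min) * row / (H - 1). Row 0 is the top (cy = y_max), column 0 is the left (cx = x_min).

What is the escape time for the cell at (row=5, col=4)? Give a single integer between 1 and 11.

Answer: 2

Derivation:
z_0 = 0 + 0i, c = -1.0056 + -1.5000i
Iter 1: z = -1.0056 + -1.5000i, |z|^2 = 3.2611
Iter 2: z = -2.2444 + 1.5167i, |z|^2 = 7.3377
Escaped at iteration 2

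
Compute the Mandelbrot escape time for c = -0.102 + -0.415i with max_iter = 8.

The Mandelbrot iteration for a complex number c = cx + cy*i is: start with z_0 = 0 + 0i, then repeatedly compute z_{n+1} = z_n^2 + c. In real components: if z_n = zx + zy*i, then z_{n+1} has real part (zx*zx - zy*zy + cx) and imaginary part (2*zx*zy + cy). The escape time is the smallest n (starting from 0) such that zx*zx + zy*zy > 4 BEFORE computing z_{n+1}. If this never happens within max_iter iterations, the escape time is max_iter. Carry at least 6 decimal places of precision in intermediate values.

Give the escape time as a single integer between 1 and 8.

Answer: 8

Derivation:
z_0 = 0 + 0i, c = -0.1020 + -0.4150i
Iter 1: z = -0.1020 + -0.4150i, |z|^2 = 0.1826
Iter 2: z = -0.2638 + -0.3303i, |z|^2 = 0.1787
Iter 3: z = -0.1415 + -0.2407i, |z|^2 = 0.0780
Iter 4: z = -0.1399 + -0.3469i, |z|^2 = 0.1399
Iter 5: z = -0.2027 + -0.3179i, |z|^2 = 0.1422
Iter 6: z = -0.1620 + -0.2861i, |z|^2 = 0.1081
Iter 7: z = -0.1576 + -0.3223i, |z|^2 = 0.1287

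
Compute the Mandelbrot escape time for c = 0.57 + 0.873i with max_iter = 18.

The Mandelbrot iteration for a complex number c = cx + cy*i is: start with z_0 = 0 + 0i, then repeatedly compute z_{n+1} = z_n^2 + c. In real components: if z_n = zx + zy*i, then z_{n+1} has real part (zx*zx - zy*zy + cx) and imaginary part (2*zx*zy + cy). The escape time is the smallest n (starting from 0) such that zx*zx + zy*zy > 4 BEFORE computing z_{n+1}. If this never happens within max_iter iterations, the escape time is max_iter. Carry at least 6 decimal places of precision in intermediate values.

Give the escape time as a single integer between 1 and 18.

z_0 = 0 + 0i, c = 0.5700 + 0.8730i
Iter 1: z = 0.5700 + 0.8730i, |z|^2 = 1.0870
Iter 2: z = 0.1328 + 1.8682i, |z|^2 = 3.5079
Iter 3: z = -2.9026 + 1.3691i, |z|^2 = 10.2996
Escaped at iteration 3

Answer: 3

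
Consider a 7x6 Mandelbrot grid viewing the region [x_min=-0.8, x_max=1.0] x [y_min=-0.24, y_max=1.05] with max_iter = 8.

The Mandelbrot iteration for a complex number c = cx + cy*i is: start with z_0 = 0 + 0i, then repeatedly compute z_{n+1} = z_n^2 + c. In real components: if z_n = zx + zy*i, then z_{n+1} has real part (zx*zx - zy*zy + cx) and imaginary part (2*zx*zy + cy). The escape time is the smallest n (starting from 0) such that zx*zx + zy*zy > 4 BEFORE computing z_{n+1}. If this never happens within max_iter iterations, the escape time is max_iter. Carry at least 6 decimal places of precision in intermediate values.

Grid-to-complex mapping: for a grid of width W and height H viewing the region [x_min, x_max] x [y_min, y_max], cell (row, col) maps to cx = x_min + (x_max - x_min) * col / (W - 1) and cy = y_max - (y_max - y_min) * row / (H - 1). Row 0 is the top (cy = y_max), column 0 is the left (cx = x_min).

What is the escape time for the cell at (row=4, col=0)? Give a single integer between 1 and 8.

Answer: 8

Derivation:
z_0 = 0 + 0i, c = -0.8000 + 0.0180i
Iter 1: z = -0.8000 + 0.0180i, |z|^2 = 0.6403
Iter 2: z = -0.1603 + -0.0108i, |z|^2 = 0.0258
Iter 3: z = -0.7744 + 0.0215i, |z|^2 = 0.6002
Iter 4: z = -0.2007 + -0.0152i, |z|^2 = 0.0405
Iter 5: z = -0.7599 + 0.0241i, |z|^2 = 0.5781
Iter 6: z = -0.2231 + -0.0187i, |z|^2 = 0.0501
Iter 7: z = -0.7506 + 0.0263i, |z|^2 = 0.5641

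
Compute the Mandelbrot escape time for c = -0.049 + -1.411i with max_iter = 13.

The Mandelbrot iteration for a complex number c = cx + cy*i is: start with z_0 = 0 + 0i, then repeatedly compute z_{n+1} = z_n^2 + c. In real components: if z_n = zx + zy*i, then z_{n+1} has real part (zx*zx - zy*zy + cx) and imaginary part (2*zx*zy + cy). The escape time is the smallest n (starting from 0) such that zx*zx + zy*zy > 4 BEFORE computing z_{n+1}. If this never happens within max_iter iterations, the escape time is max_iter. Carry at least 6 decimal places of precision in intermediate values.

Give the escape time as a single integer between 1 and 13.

z_0 = 0 + 0i, c = -0.0490 + -1.4110i
Iter 1: z = -0.0490 + -1.4110i, |z|^2 = 1.9933
Iter 2: z = -2.0375 + -1.2727i, |z|^2 = 5.7713
Escaped at iteration 2

Answer: 2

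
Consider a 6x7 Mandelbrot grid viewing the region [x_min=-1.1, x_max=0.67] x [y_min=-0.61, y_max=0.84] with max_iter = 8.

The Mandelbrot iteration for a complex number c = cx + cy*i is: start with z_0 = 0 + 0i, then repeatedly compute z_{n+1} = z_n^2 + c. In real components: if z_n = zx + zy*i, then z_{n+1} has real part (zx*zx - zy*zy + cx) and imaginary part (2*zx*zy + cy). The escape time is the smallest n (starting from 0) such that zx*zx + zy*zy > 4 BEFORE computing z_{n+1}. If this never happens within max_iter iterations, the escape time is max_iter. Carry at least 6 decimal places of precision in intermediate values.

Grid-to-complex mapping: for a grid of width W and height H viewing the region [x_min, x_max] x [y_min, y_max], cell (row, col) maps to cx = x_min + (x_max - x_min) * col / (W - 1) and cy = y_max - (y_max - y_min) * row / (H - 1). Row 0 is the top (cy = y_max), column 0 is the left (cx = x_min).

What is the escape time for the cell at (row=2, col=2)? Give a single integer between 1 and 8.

Answer: 8

Derivation:
z_0 = 0 + 0i, c = -0.3920 + 0.3567i
Iter 1: z = -0.3920 + 0.3567i, |z|^2 = 0.2809
Iter 2: z = -0.3655 + 0.0770i, |z|^2 = 0.1396
Iter 3: z = -0.2643 + 0.3003i, |z|^2 = 0.1601
Iter 4: z = -0.4123 + 0.1979i, |z|^2 = 0.2092
Iter 5: z = -0.2611 + 0.1935i, |z|^2 = 0.1056
Iter 6: z = -0.3612 + 0.2556i, |z|^2 = 0.1958
Iter 7: z = -0.3269 + 0.1720i, |z|^2 = 0.1364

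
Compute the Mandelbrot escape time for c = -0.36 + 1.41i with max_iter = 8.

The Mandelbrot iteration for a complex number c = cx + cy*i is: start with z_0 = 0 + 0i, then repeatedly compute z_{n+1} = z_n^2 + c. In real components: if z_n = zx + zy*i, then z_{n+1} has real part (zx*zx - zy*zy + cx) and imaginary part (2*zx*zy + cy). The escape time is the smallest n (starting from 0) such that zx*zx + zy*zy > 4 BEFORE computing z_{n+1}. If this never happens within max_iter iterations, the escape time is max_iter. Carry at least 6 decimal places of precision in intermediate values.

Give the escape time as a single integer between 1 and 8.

Answer: 2

Derivation:
z_0 = 0 + 0i, c = -0.3600 + 1.4100i
Iter 1: z = -0.3600 + 1.4100i, |z|^2 = 2.1177
Iter 2: z = -2.2185 + 0.3948i, |z|^2 = 5.0776
Escaped at iteration 2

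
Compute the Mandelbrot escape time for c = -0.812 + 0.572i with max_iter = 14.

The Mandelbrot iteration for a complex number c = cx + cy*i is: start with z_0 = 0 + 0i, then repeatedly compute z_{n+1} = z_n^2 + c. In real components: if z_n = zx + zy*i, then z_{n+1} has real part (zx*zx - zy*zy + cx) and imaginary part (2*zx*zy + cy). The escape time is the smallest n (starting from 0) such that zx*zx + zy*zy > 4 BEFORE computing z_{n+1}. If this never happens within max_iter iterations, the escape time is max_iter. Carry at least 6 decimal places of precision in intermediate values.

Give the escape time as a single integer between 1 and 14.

Answer: 5

Derivation:
z_0 = 0 + 0i, c = -0.8120 + 0.5720i
Iter 1: z = -0.8120 + 0.5720i, |z|^2 = 0.9865
Iter 2: z = -0.4798 + -0.3569i, |z|^2 = 0.3576
Iter 3: z = -0.7092 + 0.9145i, |z|^2 = 1.3393
Iter 4: z = -1.1455 + -0.7251i, |z|^2 = 1.8379
Iter 5: z = -0.0256 + 2.2332i, |z|^2 = 4.9876
Escaped at iteration 5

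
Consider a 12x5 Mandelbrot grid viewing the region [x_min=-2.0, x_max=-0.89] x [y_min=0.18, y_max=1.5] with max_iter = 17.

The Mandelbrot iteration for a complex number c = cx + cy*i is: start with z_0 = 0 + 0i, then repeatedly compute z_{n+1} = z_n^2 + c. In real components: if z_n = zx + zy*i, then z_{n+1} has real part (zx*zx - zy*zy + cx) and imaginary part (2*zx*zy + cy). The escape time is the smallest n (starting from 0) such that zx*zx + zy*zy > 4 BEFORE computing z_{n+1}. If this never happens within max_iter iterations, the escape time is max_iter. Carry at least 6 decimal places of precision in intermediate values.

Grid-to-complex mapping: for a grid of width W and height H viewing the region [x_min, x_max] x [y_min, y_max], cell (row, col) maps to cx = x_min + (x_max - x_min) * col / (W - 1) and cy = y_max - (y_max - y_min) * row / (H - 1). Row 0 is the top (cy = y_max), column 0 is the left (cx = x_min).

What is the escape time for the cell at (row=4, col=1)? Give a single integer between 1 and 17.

z_0 = 0 + 0i, c = -1.8991 + 0.1800i
Iter 1: z = -1.8991 + 0.1800i, |z|^2 = 3.6389
Iter 2: z = 1.6751 + -0.5037i, |z|^2 = 3.0595
Iter 3: z = 0.6530 + -1.5074i, |z|^2 = 2.6986
Iter 4: z = -3.7448 + -1.7887i, |z|^2 = 17.2228
Escaped at iteration 4

Answer: 4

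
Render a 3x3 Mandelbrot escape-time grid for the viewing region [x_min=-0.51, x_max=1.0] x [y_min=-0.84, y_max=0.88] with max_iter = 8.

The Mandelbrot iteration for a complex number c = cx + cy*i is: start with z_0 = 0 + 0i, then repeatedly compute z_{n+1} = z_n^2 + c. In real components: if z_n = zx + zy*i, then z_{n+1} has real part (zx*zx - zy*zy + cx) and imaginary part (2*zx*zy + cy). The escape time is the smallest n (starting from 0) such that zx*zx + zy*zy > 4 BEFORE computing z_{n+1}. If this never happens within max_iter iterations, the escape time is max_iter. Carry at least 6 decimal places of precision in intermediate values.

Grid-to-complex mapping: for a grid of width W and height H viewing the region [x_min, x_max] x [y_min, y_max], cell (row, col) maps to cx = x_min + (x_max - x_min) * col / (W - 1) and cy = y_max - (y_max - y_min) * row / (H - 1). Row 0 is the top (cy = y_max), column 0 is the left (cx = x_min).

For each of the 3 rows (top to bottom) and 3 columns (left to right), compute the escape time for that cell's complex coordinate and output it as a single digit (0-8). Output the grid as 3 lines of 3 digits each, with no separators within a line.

(row=0, col=0): c = -0.5100 + 0.8800i → escape time 4
(row=0, col=1): c = 0.2450 + 0.8800i → escape time 4
(row=0, col=2): c = 1.0000 + 0.8800i → escape time 2
(row=1, col=0): c = -0.5100 + 0.0200i → escape time 8
(row=1, col=1): c = 0.2450 + 0.0200i → escape time 8
(row=1, col=2): c = 1.0000 + 0.0200i → escape time 2
(row=2, col=0): c = -0.5100 + -0.8400i → escape time 5
(row=2, col=1): c = 0.2450 + -0.8400i → escape time 5
(row=2, col=2): c = 1.0000 + -0.8400i → escape time 2

Answer: 442
882
552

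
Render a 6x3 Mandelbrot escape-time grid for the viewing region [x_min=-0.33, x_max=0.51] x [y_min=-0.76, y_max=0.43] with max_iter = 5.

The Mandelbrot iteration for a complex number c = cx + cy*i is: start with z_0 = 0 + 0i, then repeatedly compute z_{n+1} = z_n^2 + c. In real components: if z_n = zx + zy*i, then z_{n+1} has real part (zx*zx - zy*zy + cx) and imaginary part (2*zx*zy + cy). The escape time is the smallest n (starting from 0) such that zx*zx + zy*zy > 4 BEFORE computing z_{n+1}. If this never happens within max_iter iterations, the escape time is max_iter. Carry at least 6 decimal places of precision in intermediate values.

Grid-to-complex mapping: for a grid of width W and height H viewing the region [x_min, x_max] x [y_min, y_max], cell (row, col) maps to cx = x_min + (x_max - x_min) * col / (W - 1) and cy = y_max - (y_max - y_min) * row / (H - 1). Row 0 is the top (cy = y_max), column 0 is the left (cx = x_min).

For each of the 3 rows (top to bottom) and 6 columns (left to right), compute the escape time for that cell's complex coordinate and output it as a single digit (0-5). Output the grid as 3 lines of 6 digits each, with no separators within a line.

(row=0, col=0): c = -0.3300 + 0.4300i → escape time 5
(row=0, col=1): c = -0.1620 + 0.4300i → escape time 5
(row=0, col=2): c = 0.0060 + 0.4300i → escape time 5
(row=0, col=3): c = 0.1740 + 0.4300i → escape time 5
(row=0, col=4): c = 0.3420 + 0.4300i → escape time 5
(row=0, col=5): c = 0.5100 + 0.4300i → escape time 5
(row=1, col=0): c = -0.3300 + -0.1650i → escape time 5
(row=1, col=1): c = -0.1620 + -0.1650i → escape time 5
(row=1, col=2): c = 0.0060 + -0.1650i → escape time 5
(row=1, col=3): c = 0.1740 + -0.1650i → escape time 5
(row=1, col=4): c = 0.3420 + -0.1650i → escape time 5
(row=1, col=5): c = 0.5100 + -0.1650i → escape time 5
(row=2, col=0): c = -0.3300 + -0.7600i → escape time 5
(row=2, col=1): c = -0.1620 + -0.7600i → escape time 5
(row=2, col=2): c = 0.0060 + -0.7600i → escape time 5
(row=2, col=3): c = 0.1740 + -0.7600i → escape time 5
(row=2, col=4): c = 0.3420 + -0.7600i → escape time 5
(row=2, col=5): c = 0.5100 + -0.7600i → escape time 3

Answer: 555555
555555
555553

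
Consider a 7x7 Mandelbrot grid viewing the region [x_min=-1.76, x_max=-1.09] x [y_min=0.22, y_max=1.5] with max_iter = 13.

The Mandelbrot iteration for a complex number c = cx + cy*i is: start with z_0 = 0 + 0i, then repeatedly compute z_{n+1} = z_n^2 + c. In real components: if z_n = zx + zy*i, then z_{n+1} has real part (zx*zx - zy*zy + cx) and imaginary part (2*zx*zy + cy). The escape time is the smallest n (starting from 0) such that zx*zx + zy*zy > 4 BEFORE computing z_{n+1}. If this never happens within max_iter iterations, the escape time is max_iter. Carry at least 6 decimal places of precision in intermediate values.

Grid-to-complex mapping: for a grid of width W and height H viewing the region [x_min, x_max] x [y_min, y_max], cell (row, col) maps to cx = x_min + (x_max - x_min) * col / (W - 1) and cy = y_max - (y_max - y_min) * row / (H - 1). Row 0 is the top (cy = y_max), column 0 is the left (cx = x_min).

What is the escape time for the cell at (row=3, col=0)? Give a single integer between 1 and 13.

Answer: 2

Derivation:
z_0 = 0 + 0i, c = -1.7600 + 0.8600i
Iter 1: z = -1.7600 + 0.8600i, |z|^2 = 3.8372
Iter 2: z = 0.5980 + -2.1672i, |z|^2 = 5.0544
Escaped at iteration 2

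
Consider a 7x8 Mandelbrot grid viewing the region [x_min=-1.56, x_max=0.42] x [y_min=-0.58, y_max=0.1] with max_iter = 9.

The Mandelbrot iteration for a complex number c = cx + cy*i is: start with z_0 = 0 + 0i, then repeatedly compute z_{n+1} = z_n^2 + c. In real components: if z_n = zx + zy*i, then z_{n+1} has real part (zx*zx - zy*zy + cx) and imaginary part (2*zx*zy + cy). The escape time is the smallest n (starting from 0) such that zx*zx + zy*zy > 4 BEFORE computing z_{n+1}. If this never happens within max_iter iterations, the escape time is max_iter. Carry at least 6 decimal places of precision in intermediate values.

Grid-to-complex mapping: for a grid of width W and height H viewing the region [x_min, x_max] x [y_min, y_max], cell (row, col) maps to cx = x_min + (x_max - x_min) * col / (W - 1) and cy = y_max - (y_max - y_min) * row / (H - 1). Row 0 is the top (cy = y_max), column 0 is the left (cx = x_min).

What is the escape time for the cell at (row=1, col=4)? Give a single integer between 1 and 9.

Answer: 9

Derivation:
z_0 = 0 + 0i, c = -0.2400 + 0.0029i
Iter 1: z = -0.2400 + 0.0029i, |z|^2 = 0.0576
Iter 2: z = -0.1824 + 0.0015i, |z|^2 = 0.0333
Iter 3: z = -0.2067 + 0.0023i, |z|^2 = 0.0427
Iter 4: z = -0.1973 + 0.0019i, |z|^2 = 0.0389
Iter 5: z = -0.2011 + 0.0021i, |z|^2 = 0.0404
Iter 6: z = -0.1996 + 0.0020i, |z|^2 = 0.0398
Iter 7: z = -0.2002 + 0.0021i, |z|^2 = 0.0401
Iter 8: z = -0.1999 + 0.0020i, |z|^2 = 0.0400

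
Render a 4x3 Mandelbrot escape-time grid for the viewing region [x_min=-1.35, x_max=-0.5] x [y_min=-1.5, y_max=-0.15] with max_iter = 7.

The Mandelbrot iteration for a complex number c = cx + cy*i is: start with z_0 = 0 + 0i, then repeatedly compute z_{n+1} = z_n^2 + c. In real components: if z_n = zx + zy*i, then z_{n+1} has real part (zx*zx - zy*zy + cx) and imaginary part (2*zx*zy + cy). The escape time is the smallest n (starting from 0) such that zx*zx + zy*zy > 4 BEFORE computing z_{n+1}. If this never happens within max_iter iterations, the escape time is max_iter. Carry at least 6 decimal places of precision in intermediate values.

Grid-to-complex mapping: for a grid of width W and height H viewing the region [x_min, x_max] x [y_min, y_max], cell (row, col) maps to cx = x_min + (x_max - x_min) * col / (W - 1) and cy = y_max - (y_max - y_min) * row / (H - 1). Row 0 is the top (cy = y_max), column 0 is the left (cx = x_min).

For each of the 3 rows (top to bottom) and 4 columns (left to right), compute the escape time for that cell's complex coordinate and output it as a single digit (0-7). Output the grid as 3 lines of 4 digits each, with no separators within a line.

(row=0, col=0): c = -1.3500 + -0.1500i → escape time 7
(row=0, col=1): c = -1.0667 + -0.1500i → escape time 7
(row=0, col=2): c = -0.7833 + -0.1500i → escape time 7
(row=0, col=3): c = -0.5000 + -0.1500i → escape time 7
(row=1, col=0): c = -1.3500 + -0.8250i → escape time 3
(row=1, col=1): c = -1.0667 + -0.8250i → escape time 3
(row=1, col=2): c = -0.7833 + -0.8250i → escape time 4
(row=1, col=3): c = -0.5000 + -0.8250i → escape time 5
(row=2, col=0): c = -1.3500 + -1.5000i → escape time 1
(row=2, col=1): c = -1.0667 + -1.5000i → escape time 2
(row=2, col=2): c = -0.7833 + -1.5000i → escape time 2
(row=2, col=3): c = -0.5000 + -1.5000i → escape time 2

Answer: 7777
3345
1222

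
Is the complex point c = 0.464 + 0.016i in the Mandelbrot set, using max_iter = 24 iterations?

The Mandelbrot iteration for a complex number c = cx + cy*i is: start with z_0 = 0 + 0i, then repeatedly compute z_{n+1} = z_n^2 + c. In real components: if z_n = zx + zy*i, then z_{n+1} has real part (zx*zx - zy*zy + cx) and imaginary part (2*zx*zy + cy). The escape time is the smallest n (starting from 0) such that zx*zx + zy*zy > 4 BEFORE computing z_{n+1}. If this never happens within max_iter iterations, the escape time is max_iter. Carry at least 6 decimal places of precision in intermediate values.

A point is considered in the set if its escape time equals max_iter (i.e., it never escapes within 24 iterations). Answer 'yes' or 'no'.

z_0 = 0 + 0i, c = 0.4640 + 0.0160i
Iter 1: z = 0.4640 + 0.0160i, |z|^2 = 0.2156
Iter 2: z = 0.6790 + 0.0308i, |z|^2 = 0.4620
Iter 3: z = 0.9241 + 0.0579i, |z|^2 = 0.8574
Iter 4: z = 1.3147 + 0.1230i, |z|^2 = 1.7435
Iter 5: z = 2.1773 + 0.3394i, |z|^2 = 4.8558
Escaped at iteration 5

Answer: no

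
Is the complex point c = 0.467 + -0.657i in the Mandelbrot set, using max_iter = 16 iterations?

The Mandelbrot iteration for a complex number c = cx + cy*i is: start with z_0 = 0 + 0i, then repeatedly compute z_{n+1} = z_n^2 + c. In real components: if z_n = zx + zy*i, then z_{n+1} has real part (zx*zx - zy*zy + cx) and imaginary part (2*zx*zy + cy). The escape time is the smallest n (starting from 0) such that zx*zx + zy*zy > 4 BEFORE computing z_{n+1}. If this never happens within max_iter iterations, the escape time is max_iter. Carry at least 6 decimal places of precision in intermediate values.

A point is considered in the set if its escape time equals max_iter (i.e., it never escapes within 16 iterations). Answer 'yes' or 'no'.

Answer: no

Derivation:
z_0 = 0 + 0i, c = 0.4670 + -0.6570i
Iter 1: z = 0.4670 + -0.6570i, |z|^2 = 0.6497
Iter 2: z = 0.2534 + -1.2706i, |z|^2 = 1.6788
Iter 3: z = -1.0833 + -1.3011i, |z|^2 = 2.8663
Iter 4: z = -0.0522 + 2.1619i, |z|^2 = 4.6763
Escaped at iteration 4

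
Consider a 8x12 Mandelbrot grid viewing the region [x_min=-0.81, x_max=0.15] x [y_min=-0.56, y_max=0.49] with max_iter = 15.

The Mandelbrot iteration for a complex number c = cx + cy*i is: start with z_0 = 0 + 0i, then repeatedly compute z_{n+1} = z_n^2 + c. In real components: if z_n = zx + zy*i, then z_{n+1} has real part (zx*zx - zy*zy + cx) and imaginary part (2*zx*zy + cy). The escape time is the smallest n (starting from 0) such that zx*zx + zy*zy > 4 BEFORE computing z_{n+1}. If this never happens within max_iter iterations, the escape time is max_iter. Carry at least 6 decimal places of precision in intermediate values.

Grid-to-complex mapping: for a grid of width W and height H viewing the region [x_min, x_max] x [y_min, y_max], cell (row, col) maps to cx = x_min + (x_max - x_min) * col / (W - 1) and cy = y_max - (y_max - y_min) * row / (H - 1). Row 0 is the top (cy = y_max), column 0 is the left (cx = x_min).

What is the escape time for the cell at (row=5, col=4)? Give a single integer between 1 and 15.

Answer: 15

Derivation:
z_0 = 0 + 0i, c = -0.2614 + 0.0127i
Iter 1: z = -0.2614 + 0.0127i, |z|^2 = 0.0685
Iter 2: z = -0.1932 + 0.0061i, |z|^2 = 0.0374
Iter 3: z = -0.2241 + 0.0104i, |z|^2 = 0.0503
Iter 4: z = -0.2113 + 0.0081i, |z|^2 = 0.0447
Iter 5: z = -0.2168 + 0.0093i, |z|^2 = 0.0471
Iter 6: z = -0.2145 + 0.0087i, |z|^2 = 0.0461
Iter 7: z = -0.2155 + 0.0090i, |z|^2 = 0.0465
Iter 8: z = -0.2151 + 0.0088i, |z|^2 = 0.0463
Iter 9: z = -0.2153 + 0.0089i, |z|^2 = 0.0464
Iter 10: z = -0.2152 + 0.0089i, |z|^2 = 0.0464
Iter 11: z = -0.2152 + 0.0089i, |z|^2 = 0.0464
Iter 12: z = -0.2152 + 0.0089i, |z|^2 = 0.0464
Iter 13: z = -0.2152 + 0.0089i, |z|^2 = 0.0464
Iter 14: z = -0.2152 + 0.0089i, |z|^2 = 0.0464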